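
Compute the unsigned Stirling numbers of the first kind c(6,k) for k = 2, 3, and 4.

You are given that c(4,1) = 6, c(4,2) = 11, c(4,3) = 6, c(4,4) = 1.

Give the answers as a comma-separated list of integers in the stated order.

@5  (5,1):6·4+0→24, (5,2):11·4+6→50, (5,3):6·4+11→35, (5,4):1·4+6→10
@6  (6,2):50·5+24→274, (6,3):35·5+50→225, (6,4):10·5+35→85
Read c(6,2) = 274, c(6,3) = 225, c(6,4) = 85.

274, 225, 85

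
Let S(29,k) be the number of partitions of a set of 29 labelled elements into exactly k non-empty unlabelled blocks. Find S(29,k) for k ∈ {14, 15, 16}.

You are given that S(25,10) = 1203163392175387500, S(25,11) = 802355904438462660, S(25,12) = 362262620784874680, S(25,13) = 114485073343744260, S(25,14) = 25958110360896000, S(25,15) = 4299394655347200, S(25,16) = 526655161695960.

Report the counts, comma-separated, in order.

r26: T_26,11=11×802355904438462660+1203163392175387500=10029078340998476760; T_26,12=12×362262620784874680+802355904438462660=5149507353856958820; T_26,13=13×114485073343744260+362262620784874680=1850568574253550060; T_26,14=14×25958110360896000+114485073343744260=477898618396288260; T_26,15=15×4299394655347200+25958110360896000=90449030191104000; T_26,16=16×526655161695960+4299394655347200=12725877242482560
r27: T_27,12=12×5149507353856958820+10029078340998476760=71823166587281982600; T_27,13=13×1850568574253550060+5149507353856958820=29206898819153109600; T_27,14=14×477898618396288260+1850568574253550060=8541149231801585700; T_27,15=15×90449030191104000+477898618396288260=1834634071262848260; T_27,16=16×12725877242482560+90449030191104000=294063066070824960
r28: T_28,13=13×29206898819153109600+71823166587281982600=451512851236272407400; T_28,14=14×8541149231801585700+29206898819153109600=148782988064375309400; T_28,15=15×1834634071262848260+8541149231801585700=36060660300744309600; T_28,16=16×294063066070824960+1834634071262848260=6539643128396047620
r29: T_29,14=14×148782988064375309400+451512851236272407400=2534474684137526739000; T_29,15=15×36060660300744309600+148782988064375309400=689692892575539953400; T_29,16=16×6539643128396047620+36060660300744309600=140694950355081071520
Read S(29,14) = 2534474684137526739000, S(29,15) = 689692892575539953400, S(29,16) = 140694950355081071520.

2534474684137526739000, 689692892575539953400, 140694950355081071520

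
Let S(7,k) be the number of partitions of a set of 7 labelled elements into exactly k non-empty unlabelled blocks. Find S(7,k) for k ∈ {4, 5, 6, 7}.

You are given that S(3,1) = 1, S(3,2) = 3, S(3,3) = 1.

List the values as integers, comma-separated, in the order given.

350, 140, 21, 1

row 4: T[4][1]=1·1+0=1  T[4][2]=2·3+1=7  T[4][3]=3·1+3=6  T[4][4]=4·0+1=1
row 5: T[5][2]=2·7+1=15  T[5][3]=3·6+7=25  T[5][4]=4·1+6=10  T[5][5]=5·0+1=1
row 6: T[6][3]=3·25+15=90  T[6][4]=4·10+25=65  T[6][5]=5·1+10=15  T[6][6]=6·0+1=1
row 7: T[7][4]=4·65+90=350  T[7][5]=5·15+65=140  T[7][6]=6·1+15=21  T[7][7]=7·0+1=1
Read S(7,4) = 350, S(7,5) = 140, S(7,6) = 21, S(7,7) = 1.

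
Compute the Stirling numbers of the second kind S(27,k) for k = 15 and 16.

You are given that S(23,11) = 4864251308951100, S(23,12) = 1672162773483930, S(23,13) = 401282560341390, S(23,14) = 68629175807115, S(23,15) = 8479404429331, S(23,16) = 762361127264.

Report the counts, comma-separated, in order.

1834634071262848260, 294063066070824960

i=24: T(24,12)=4864251308951100+12·1672162773483930=24930204590758260 | T(24,13)=1672162773483930+13·401282560341390=6888836057922000 | T(24,14)=401282560341390+14·68629175807115=1362091021641000 | T(24,15)=68629175807115+15·8479404429331=195820242247080 | T(24,16)=8479404429331+16·762361127264=20677182465555
i=25: T(25,13)=24930204590758260+13·6888836057922000=114485073343744260 | T(25,14)=6888836057922000+14·1362091021641000=25958110360896000 | T(25,15)=1362091021641000+15·195820242247080=4299394655347200 | T(25,16)=195820242247080+16·20677182465555=526655161695960
i=26: T(26,14)=114485073343744260+14·25958110360896000=477898618396288260 | T(26,15)=25958110360896000+15·4299394655347200=90449030191104000 | T(26,16)=4299394655347200+16·526655161695960=12725877242482560
i=27: T(27,15)=477898618396288260+15·90449030191104000=1834634071262848260 | T(27,16)=90449030191104000+16·12725877242482560=294063066070824960
Read S(27,15) = 1834634071262848260, S(27,16) = 294063066070824960.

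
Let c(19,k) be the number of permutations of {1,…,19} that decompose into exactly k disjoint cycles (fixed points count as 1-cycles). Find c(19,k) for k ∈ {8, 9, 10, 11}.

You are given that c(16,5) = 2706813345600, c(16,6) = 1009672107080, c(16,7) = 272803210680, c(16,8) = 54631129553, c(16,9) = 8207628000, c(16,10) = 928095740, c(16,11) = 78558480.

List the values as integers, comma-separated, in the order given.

557921681547048, 102417740732658, 14710753408923, 1661573386473

[17] T[17,6]:16*1009672107080+2706813345600=18861567058880 · T[17,7]:16*272803210680+1009672107080=5374523477960 · T[17,8]:16*54631129553+272803210680=1146901283528 · T[17,9]:16*8207628000+54631129553=185953177553 · T[17,10]:16*928095740+8207628000=23057159840 · T[17,11]:16*78558480+928095740=2185031420
[18] T[18,7]:17*5374523477960+18861567058880=110228466184200 · T[18,8]:17*1146901283528+5374523477960=24871845297936 · T[18,9]:17*185953177553+1146901283528=4308105301929 · T[18,10]:17*23057159840+185953177553=577924894833 · T[18,11]:17*2185031420+23057159840=60202693980
[19] T[19,8]:18*24871845297936+110228466184200=557921681547048 · T[19,9]:18*4308105301929+24871845297936=102417740732658 · T[19,10]:18*577924894833+4308105301929=14710753408923 · T[19,11]:18*60202693980+577924894833=1661573386473
Read c(19,8) = 557921681547048, c(19,9) = 102417740732658, c(19,10) = 14710753408923, c(19,11) = 1661573386473.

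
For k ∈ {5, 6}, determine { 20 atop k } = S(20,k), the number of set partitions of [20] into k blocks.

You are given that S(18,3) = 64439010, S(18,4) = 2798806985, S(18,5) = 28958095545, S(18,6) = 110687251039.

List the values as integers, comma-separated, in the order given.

row 19: T[19][4]=4·2798806985+64439010=11259666950  T[19][5]=5·28958095545+2798806985=147589284710  T[19][6]=6·110687251039+28958095545=693081601779
row 20: T[20][5]=5·147589284710+11259666950=749206090500  T[20][6]=6·693081601779+147589284710=4306078895384
Read S(20,5) = 749206090500, S(20,6) = 4306078895384.

749206090500, 4306078895384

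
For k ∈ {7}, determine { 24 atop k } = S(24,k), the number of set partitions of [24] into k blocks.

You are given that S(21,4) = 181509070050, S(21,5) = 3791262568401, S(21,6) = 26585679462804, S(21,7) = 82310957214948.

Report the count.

31677463851804540

row 22: T[22][5]=5·3791262568401+181509070050=19137821912055  T[22][6]=6·26585679462804+3791262568401=163305339345225  T[22][7]=7·82310957214948+26585679462804=602762379967440
row 23: T[23][6]=6·163305339345225+19137821912055=998969857983405  T[23][7]=7·602762379967440+163305339345225=4382641999117305
row 24: T[24][7]=7·4382641999117305+998969857983405=31677463851804540
Read S(24,7) = 31677463851804540.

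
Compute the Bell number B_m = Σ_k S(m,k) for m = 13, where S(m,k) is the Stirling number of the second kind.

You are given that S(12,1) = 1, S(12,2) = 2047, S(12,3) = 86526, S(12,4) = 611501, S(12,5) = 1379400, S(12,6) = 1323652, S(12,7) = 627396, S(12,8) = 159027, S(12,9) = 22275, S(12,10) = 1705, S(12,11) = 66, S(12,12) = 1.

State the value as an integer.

[13] T[13,1]:1*1+0=1 · T[13,2]:2*2047+1=4095 · T[13,3]:3*86526+2047=261625 · T[13,4]:4*611501+86526=2532530 · T[13,5]:5*1379400+611501=7508501 · T[13,6]:6*1323652+1379400=9321312 · T[13,7]:7*627396+1323652=5715424 · T[13,8]:8*159027+627396=1899612 · T[13,9]:9*22275+159027=359502 · T[13,10]:10*1705+22275=39325 · T[13,11]:11*66+1705=2431 · T[13,12]:12*1+66=78 · T[13,13]:13*0+1=1
B_13 = ΣS(13,k) = 1+4095+261625+2532530+7508501+9321312+5715424+1899612+359502+39325+2431+78+1 = 27644437

27644437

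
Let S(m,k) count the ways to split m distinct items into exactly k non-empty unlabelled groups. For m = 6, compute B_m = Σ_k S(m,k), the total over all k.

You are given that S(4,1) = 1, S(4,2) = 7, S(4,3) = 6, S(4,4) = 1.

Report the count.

i=5: T(5,1)=0+1·1=1 | T(5,2)=1+2·7=15 | T(5,3)=7+3·6=25 | T(5,4)=6+4·1=10 | T(5,5)=1+5·0=1
i=6: T(6,1)=0+1·1=1 | T(6,2)=1+2·15=31 | T(6,3)=15+3·25=90 | T(6,4)=25+4·10=65 | T(6,5)=10+5·1=15 | T(6,6)=1+6·0=1
B_6 = ΣS(6,k) = 1+31+90+65+15+1 = 203

203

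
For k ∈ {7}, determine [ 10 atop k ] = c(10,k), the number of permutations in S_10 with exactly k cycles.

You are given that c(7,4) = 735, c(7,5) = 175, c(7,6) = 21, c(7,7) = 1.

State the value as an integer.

9450

@8  (8,5):175·7+735→1960, (8,6):21·7+175→322, (8,7):1·7+21→28
@9  (9,6):322·8+1960→4536, (9,7):28·8+322→546
@10  (10,7):546·9+4536→9450
Read c(10,7) = 9450.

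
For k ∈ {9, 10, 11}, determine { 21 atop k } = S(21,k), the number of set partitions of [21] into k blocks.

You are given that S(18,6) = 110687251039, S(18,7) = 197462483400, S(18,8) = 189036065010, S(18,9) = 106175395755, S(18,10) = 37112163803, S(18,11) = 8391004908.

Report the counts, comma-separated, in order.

123272476465204, 71187132291275, 26826851689001

[19] T[19,7]:7*197462483400+110687251039=1492924634839 · T[19,8]:8*189036065010+197462483400=1709751003480 · T[19,9]:9*106175395755+189036065010=1144614626805 · T[19,10]:10*37112163803+106175395755=477297033785 · T[19,11]:11*8391004908+37112163803=129413217791
[20] T[20,8]:8*1709751003480+1492924634839=15170932662679 · T[20,9]:9*1144614626805+1709751003480=12011282644725 · T[20,10]:10*477297033785+1144614626805=5917584964655 · T[20,11]:11*129413217791+477297033785=1900842429486
[21] T[21,9]:9*12011282644725+15170932662679=123272476465204 · T[21,10]:10*5917584964655+12011282644725=71187132291275 · T[21,11]:11*1900842429486+5917584964655=26826851689001
Read S(21,9) = 123272476465204, S(21,10) = 71187132291275, S(21,11) = 26826851689001.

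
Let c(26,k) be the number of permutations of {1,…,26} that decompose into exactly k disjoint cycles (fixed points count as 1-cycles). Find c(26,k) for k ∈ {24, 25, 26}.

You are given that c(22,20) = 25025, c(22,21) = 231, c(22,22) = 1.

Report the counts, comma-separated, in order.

50050, 325, 1

r23: T_23,21=22×231+25025=30107; T_23,22=22×1+231=253; T_23,23=22×0+1=1
r24: T_24,22=23×253+30107=35926; T_24,23=23×1+253=276; T_24,24=23×0+1=1
r25: T_25,23=24×276+35926=42550; T_25,24=24×1+276=300; T_25,25=24×0+1=1
r26: T_26,24=25×300+42550=50050; T_26,25=25×1+300=325; T_26,26=25×0+1=1
Read c(26,24) = 50050, c(26,25) = 325, c(26,26) = 1.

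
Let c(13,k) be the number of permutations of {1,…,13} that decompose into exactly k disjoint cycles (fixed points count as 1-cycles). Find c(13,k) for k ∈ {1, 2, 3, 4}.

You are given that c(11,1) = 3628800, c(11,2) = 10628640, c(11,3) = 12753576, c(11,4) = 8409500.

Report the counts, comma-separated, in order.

r12: T_12,1=11×3628800+0=39916800; T_12,2=11×10628640+3628800=120543840; T_12,3=11×12753576+10628640=150917976; T_12,4=11×8409500+12753576=105258076
r13: T_13,1=12×39916800+0=479001600; T_13,2=12×120543840+39916800=1486442880; T_13,3=12×150917976+120543840=1931559552; T_13,4=12×105258076+150917976=1414014888
Read c(13,1) = 479001600, c(13,2) = 1486442880, c(13,3) = 1931559552, c(13,4) = 1414014888.

479001600, 1486442880, 1931559552, 1414014888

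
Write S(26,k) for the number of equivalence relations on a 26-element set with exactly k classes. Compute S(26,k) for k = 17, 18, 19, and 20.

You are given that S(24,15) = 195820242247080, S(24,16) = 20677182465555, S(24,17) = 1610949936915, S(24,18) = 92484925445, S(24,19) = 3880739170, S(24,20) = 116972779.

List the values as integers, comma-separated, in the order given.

r25: T_25,16=16×20677182465555+195820242247080=526655161695960; T_25,17=17×1610949936915+20677182465555=48063331393110; T_25,18=18×92484925445+1610949936915=3275678594925; T_25,19=19×3880739170+92484925445=166218969675; T_25,20=20×116972779+3880739170=6220194750
r26: T_26,17=17×48063331393110+526655161695960=1343731795378830; T_26,18=18×3275678594925+48063331393110=107025546101760; T_26,19=19×166218969675+3275678594925=6433839018750; T_26,20=20×6220194750+166218969675=290622864675
Read S(26,17) = 1343731795378830, S(26,18) = 107025546101760, S(26,19) = 6433839018750, S(26,20) = 290622864675.

1343731795378830, 107025546101760, 6433839018750, 290622864675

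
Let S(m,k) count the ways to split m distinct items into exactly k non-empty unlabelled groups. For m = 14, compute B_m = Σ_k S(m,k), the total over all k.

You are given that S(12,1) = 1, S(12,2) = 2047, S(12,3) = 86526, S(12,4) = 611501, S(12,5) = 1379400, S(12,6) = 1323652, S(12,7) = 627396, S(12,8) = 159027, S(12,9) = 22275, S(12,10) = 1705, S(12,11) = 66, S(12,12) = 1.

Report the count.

@13  (13,1):1·1+0→1, (13,2):2047·2+1→4095, (13,3):86526·3+2047→261625, (13,4):611501·4+86526→2532530, (13,5):1379400·5+611501→7508501, (13,6):1323652·6+1379400→9321312, (13,7):627396·7+1323652→5715424, (13,8):159027·8+627396→1899612, (13,9):22275·9+159027→359502, (13,10):1705·10+22275→39325, (13,11):66·11+1705→2431, (13,12):1·12+66→78, (13,13):0·13+1→1
@14  (14,1):1·1+0→1, (14,2):4095·2+1→8191, (14,3):261625·3+4095→788970, (14,4):2532530·4+261625→10391745, (14,5):7508501·5+2532530→40075035, (14,6):9321312·6+7508501→63436373, (14,7):5715424·7+9321312→49329280, (14,8):1899612·8+5715424→20912320, (14,9):359502·9+1899612→5135130, (14,10):39325·10+359502→752752, (14,11):2431·11+39325→66066, (14,12):78·12+2431→3367, (14,13):1·13+78→91, (14,14):0·14+1→1
B_14 = ΣS(14,k) = 1+8191+788970+10391745+40075035+63436373+49329280+20912320+5135130+752752+66066+3367+91+1 = 190899322

190899322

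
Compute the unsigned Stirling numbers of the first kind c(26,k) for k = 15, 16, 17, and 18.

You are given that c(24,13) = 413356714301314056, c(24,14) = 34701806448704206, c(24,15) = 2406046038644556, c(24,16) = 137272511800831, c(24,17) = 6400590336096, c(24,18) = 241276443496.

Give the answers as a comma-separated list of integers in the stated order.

3557372853474553750, 234961569422786050, 12972753318542875, 595667304367135

i=25: T(25,14)=413356714301314056+24·34701806448704206=1246200069070215000 | T(25,15)=34701806448704206+24·2406046038644556=92446911376173550 | T(25,16)=2406046038644556+24·137272511800831=5700586321864500 | T(25,17)=137272511800831+24·6400590336096=290886679867135 | T(25,18)=6400590336096+24·241276443496=12191224980000
i=26: T(26,15)=1246200069070215000+25·92446911376173550=3557372853474553750 | T(26,16)=92446911376173550+25·5700586321864500=234961569422786050 | T(26,17)=5700586321864500+25·290886679867135=12972753318542875 | T(26,18)=290886679867135+25·12191224980000=595667304367135
Read c(26,15) = 3557372853474553750, c(26,16) = 234961569422786050, c(26,17) = 12972753318542875, c(26,18) = 595667304367135.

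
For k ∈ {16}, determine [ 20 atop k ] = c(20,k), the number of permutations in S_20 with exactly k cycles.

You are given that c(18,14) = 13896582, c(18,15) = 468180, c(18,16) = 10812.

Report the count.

r19: T_19,15=18×468180+13896582=22323822; T_19,16=18×10812+468180=662796
r20: T_20,16=19×662796+22323822=34916946
Read c(20,16) = 34916946.

34916946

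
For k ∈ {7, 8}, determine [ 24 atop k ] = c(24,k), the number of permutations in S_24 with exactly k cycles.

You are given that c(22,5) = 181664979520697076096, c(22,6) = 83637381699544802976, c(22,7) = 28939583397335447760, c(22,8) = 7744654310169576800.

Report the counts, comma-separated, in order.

[23] T[23,6]:22*83637381699544802976+181664979520697076096=2021687376910682741568 · T[23,7]:22*28939583397335447760+83637381699544802976=720308216440924653696 · T[23,8]:22*7744654310169576800+28939583397335447760=199321978221066137360
[24] T[24,7]:23*720308216440924653696+2021687376910682741568=18588776355051949776576 · T[24,8]:23*199321978221066137360+720308216440924653696=5304713715525445812976
Read c(24,7) = 18588776355051949776576, c(24,8) = 5304713715525445812976.

18588776355051949776576, 5304713715525445812976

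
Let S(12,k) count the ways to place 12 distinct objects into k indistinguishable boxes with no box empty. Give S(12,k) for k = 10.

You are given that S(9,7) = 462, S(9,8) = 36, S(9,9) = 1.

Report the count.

1705

row 10: T[10][8]=8·36+462=750  T[10][9]=9·1+36=45  T[10][10]=10·0+1=1
row 11: T[11][9]=9·45+750=1155  T[11][10]=10·1+45=55
row 12: T[12][10]=10·55+1155=1705
Read S(12,10) = 1705.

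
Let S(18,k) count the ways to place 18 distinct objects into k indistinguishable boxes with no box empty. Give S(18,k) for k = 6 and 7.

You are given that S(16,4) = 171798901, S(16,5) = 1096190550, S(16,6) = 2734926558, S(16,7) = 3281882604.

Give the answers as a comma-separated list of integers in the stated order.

r17: T_17,5=5×1096190550+171798901=5652751651; T_17,6=6×2734926558+1096190550=17505749898; T_17,7=7×3281882604+2734926558=25708104786
r18: T_18,6=6×17505749898+5652751651=110687251039; T_18,7=7×25708104786+17505749898=197462483400
Read S(18,6) = 110687251039, S(18,7) = 197462483400.

110687251039, 197462483400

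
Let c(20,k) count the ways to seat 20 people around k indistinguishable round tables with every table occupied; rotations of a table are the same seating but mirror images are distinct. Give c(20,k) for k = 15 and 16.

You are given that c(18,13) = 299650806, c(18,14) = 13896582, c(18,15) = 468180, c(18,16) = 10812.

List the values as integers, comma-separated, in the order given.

973941900, 34916946

@19  (19,14):13896582·18+299650806→549789282, (19,15):468180·18+13896582→22323822, (19,16):10812·18+468180→662796
@20  (20,15):22323822·19+549789282→973941900, (20,16):662796·19+22323822→34916946
Read c(20,15) = 973941900, c(20,16) = 34916946.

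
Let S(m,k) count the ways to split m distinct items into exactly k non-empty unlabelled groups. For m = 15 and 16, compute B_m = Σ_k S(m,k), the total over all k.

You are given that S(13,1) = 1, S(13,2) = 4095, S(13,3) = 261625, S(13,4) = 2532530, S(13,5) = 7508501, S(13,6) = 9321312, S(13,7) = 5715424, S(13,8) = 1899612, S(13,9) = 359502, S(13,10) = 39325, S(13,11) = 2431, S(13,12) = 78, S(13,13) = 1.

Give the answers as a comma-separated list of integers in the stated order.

1382958545, 10480142147

row 14: T[14][1]=1·1+0=1  T[14][2]=2·4095+1=8191  T[14][3]=3·261625+4095=788970  T[14][4]=4·2532530+261625=10391745  T[14][5]=5·7508501+2532530=40075035  T[14][6]=6·9321312+7508501=63436373  T[14][7]=7·5715424+9321312=49329280  T[14][8]=8·1899612+5715424=20912320  T[14][9]=9·359502+1899612=5135130  T[14][10]=10·39325+359502=752752  T[14][11]=11·2431+39325=66066  T[14][12]=12·78+2431=3367  T[14][13]=13·1+78=91  T[14][14]=14·0+1=1
row 15: T[15][1]=1·1+0=1  T[15][2]=2·8191+1=16383  T[15][3]=3·788970+8191=2375101  T[15][4]=4·10391745+788970=42355950  T[15][5]=5·40075035+10391745=210766920  T[15][6]=6·63436373+40075035=420693273  T[15][7]=7·49329280+63436373=408741333  T[15][8]=8·20912320+49329280=216627840  T[15][9]=9·5135130+20912320=67128490  T[15][10]=10·752752+5135130=12662650  T[15][11]=11·66066+752752=1479478  T[15][12]=12·3367+66066=106470  T[15][13]=13·91+3367=4550  T[15][14]=14·1+91=105  T[15][15]=15·0+1=1
row 16: T[16][1]=1·1+0=1  T[16][2]=2·16383+1=32767  T[16][3]=3·2375101+16383=7141686  T[16][4]=4·42355950+2375101=171798901  T[16][5]=5·210766920+42355950=1096190550  T[16][6]=6·420693273+210766920=2734926558  T[16][7]=7·408741333+420693273=3281882604  T[16][8]=8·216627840+408741333=2141764053  T[16][9]=9·67128490+216627840=820784250  T[16][10]=10·12662650+67128490=193754990  T[16][11]=11·1479478+12662650=28936908  T[16][12]=12·106470+1479478=2757118  T[16][13]=13·4550+106470=165620  T[16][14]=14·105+4550=6020  T[16][15]=15·1+105=120  T[16][16]=16·0+1=1
B_15 = ΣS(15,k) = 1+16383+2375101+42355950+210766920+420693273+408741333+216627840+67128490+12662650+1479478+106470+4550+105+1 = 1382958545
B_16 = ΣS(16,k) = 1+32767+7141686+171798901+1096190550+2734926558+3281882604+2141764053+820784250+193754990+28936908+2757118+165620+6020+120+1 = 10480142147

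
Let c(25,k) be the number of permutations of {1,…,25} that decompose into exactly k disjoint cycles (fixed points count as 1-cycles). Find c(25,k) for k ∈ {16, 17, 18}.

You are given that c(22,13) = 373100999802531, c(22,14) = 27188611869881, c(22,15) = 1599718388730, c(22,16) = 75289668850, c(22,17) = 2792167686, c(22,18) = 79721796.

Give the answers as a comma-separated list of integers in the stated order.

r23: T_23,14=22×27188611869881+373100999802531=971250460939913; T_23,15=22×1599718388730+27188611869881=62382416421941; T_23,16=22×75289668850+1599718388730=3256091103430; T_23,17=22×2792167686+75289668850=136717357942; T_23,18=22×79721796+2792167686=4546047198
r24: T_24,15=23×62382416421941+971250460939913=2406046038644556; T_24,16=23×3256091103430+62382416421941=137272511800831; T_24,17=23×136717357942+3256091103430=6400590336096; T_24,18=23×4546047198+136717357942=241276443496
r25: T_25,16=24×137272511800831+2406046038644556=5700586321864500; T_25,17=24×6400590336096+137272511800831=290886679867135; T_25,18=24×241276443496+6400590336096=12191224980000
Read c(25,16) = 5700586321864500, c(25,17) = 290886679867135, c(25,18) = 12191224980000.

5700586321864500, 290886679867135, 12191224980000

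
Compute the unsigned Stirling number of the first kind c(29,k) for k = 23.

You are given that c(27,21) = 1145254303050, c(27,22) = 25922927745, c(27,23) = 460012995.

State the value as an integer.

2918785153245

[28] T[28,22]:27*25922927745+1145254303050=1845173352165 · T[28,23]:27*460012995+25922927745=38343278610
[29] T[29,23]:28*38343278610+1845173352165=2918785153245
Read c(29,23) = 2918785153245.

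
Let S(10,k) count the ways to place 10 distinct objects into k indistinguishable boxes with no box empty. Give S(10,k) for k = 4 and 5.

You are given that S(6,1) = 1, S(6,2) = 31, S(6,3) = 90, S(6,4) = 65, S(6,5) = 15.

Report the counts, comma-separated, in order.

34105, 42525

row 7: T[7][1]=1·1+0=1  T[7][2]=2·31+1=63  T[7][3]=3·90+31=301  T[7][4]=4·65+90=350  T[7][5]=5·15+65=140
row 8: T[8][2]=2·63+1=127  T[8][3]=3·301+63=966  T[8][4]=4·350+301=1701  T[8][5]=5·140+350=1050
row 9: T[9][3]=3·966+127=3025  T[9][4]=4·1701+966=7770  T[9][5]=5·1050+1701=6951
row 10: T[10][4]=4·7770+3025=34105  T[10][5]=5·6951+7770=42525
Read S(10,4) = 34105, S(10,5) = 42525.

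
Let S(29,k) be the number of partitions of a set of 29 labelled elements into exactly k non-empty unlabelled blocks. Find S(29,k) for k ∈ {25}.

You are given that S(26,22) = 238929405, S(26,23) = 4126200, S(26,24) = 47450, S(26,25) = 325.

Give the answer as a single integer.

@27  (27,23):4126200·23+238929405→333832005, (27,24):47450·24+4126200→5265000, (27,25):325·25+47450→55575
@28  (28,24):5265000·24+333832005→460192005, (28,25):55575·25+5265000→6654375
@29  (29,25):6654375·25+460192005→626551380
Read S(29,25) = 626551380.

626551380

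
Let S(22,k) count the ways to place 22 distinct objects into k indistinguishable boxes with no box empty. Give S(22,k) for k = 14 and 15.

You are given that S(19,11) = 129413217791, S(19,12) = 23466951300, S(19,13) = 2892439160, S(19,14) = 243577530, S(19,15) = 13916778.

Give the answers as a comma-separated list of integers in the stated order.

row 20: T[20][12]=12·23466951300+129413217791=411016633391  T[20][13]=13·2892439160+23466951300=61068660380  T[20][14]=14·243577530+2892439160=6302524580  T[20][15]=15·13916778+243577530=452329200
row 21: T[21][13]=13·61068660380+411016633391=1204909218331  T[21][14]=14·6302524580+61068660380=149304004500  T[21][15]=15·452329200+6302524580=13087462580
row 22: T[22][14]=14·149304004500+1204909218331=3295165281331  T[22][15]=15·13087462580+149304004500=345615943200
Read S(22,14) = 3295165281331, S(22,15) = 345615943200.

3295165281331, 345615943200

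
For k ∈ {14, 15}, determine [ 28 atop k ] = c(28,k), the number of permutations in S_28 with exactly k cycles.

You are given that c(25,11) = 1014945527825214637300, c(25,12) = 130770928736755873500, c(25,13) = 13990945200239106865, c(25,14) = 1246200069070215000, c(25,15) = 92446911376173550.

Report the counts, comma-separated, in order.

i=26: T(26,12)=1014945527825214637300+25·130770928736755873500=4284218746244111474800 | T(26,13)=130770928736755873500+25·13990945200239106865=480544558742733545125 | T(26,14)=13990945200239106865+25·1246200069070215000=45145946926994481865 | T(26,15)=1246200069070215000+25·92446911376173550=3557372853474553750
i=27: T(27,13)=4284218746244111474800+26·480544558742733545125=16778377273555183648050 | T(27,14)=480544558742733545125+26·45145946926994481865=1654339178844590073615 | T(27,15)=45145946926994481865+26·3557372853474553750=137637641117332879365
i=28: T(28,14)=16778377273555183648050+27·1654339178844590073615=61445535102359115635655 | T(28,15)=1654339178844590073615+27·137637641117332879365=5370555489012577816470
Read c(28,14) = 61445535102359115635655, c(28,15) = 5370555489012577816470.

61445535102359115635655, 5370555489012577816470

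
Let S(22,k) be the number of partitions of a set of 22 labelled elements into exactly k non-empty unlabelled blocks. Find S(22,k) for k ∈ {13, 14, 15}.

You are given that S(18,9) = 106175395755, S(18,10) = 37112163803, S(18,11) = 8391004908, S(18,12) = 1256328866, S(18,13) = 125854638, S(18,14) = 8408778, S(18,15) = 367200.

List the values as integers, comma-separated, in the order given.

22496861868481, 3295165281331, 345615943200

r19: T_19,10=10×37112163803+106175395755=477297033785; T_19,11=11×8391004908+37112163803=129413217791; T_19,12=12×1256328866+8391004908=23466951300; T_19,13=13×125854638+1256328866=2892439160; T_19,14=14×8408778+125854638=243577530; T_19,15=15×367200+8408778=13916778
r20: T_20,11=11×129413217791+477297033785=1900842429486; T_20,12=12×23466951300+129413217791=411016633391; T_20,13=13×2892439160+23466951300=61068660380; T_20,14=14×243577530+2892439160=6302524580; T_20,15=15×13916778+243577530=452329200
r21: T_21,12=12×411016633391+1900842429486=6833042030178; T_21,13=13×61068660380+411016633391=1204909218331; T_21,14=14×6302524580+61068660380=149304004500; T_21,15=15×452329200+6302524580=13087462580
r22: T_22,13=13×1204909218331+6833042030178=22496861868481; T_22,14=14×149304004500+1204909218331=3295165281331; T_22,15=15×13087462580+149304004500=345615943200
Read S(22,13) = 22496861868481, S(22,14) = 3295165281331, S(22,15) = 345615943200.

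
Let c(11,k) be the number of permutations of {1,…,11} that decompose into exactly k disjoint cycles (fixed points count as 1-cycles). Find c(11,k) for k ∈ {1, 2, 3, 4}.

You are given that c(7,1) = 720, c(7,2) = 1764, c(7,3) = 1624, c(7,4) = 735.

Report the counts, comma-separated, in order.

3628800, 10628640, 12753576, 8409500

i=8: T(8,1)=0+7·720=5040 | T(8,2)=720+7·1764=13068 | T(8,3)=1764+7·1624=13132 | T(8,4)=1624+7·735=6769
i=9: T(9,1)=0+8·5040=40320 | T(9,2)=5040+8·13068=109584 | T(9,3)=13068+8·13132=118124 | T(9,4)=13132+8·6769=67284
i=10: T(10,1)=0+9·40320=362880 | T(10,2)=40320+9·109584=1026576 | T(10,3)=109584+9·118124=1172700 | T(10,4)=118124+9·67284=723680
i=11: T(11,1)=0+10·362880=3628800 | T(11,2)=362880+10·1026576=10628640 | T(11,3)=1026576+10·1172700=12753576 | T(11,4)=1172700+10·723680=8409500
Read c(11,1) = 3628800, c(11,2) = 10628640, c(11,3) = 12753576, c(11,4) = 8409500.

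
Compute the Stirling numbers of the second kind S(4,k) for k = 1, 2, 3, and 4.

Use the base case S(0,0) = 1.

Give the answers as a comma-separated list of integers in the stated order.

1, 7, 6, 1

row 1: T[1][1]=1·0+1=1
row 2: T[2][1]=1·1+0=1  T[2][2]=2·0+1=1
row 3: T[3][1]=1·1+0=1  T[3][2]=2·1+1=3  T[3][3]=3·0+1=1
row 4: T[4][1]=1·1+0=1  T[4][2]=2·3+1=7  T[4][3]=3·1+3=6  T[4][4]=4·0+1=1
Read S(4,1) = 1, S(4,2) = 7, S(4,3) = 6, S(4,4) = 1.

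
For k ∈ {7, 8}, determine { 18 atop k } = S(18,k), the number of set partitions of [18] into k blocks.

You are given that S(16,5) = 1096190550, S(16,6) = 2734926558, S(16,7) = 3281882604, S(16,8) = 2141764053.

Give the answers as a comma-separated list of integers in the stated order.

r17: T_17,6=6×2734926558+1096190550=17505749898; T_17,7=7×3281882604+2734926558=25708104786; T_17,8=8×2141764053+3281882604=20415995028
r18: T_18,7=7×25708104786+17505749898=197462483400; T_18,8=8×20415995028+25708104786=189036065010
Read S(18,7) = 197462483400, S(18,8) = 189036065010.

197462483400, 189036065010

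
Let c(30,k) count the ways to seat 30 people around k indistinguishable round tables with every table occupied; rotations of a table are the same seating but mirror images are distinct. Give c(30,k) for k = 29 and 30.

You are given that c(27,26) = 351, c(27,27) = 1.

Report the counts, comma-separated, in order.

435, 1

r28: T_28,27=27×1+351=378; T_28,28=27×0+1=1
r29: T_29,28=28×1+378=406; T_29,29=28×0+1=1
r30: T_30,29=29×1+406=435; T_30,30=29×0+1=1
Read c(30,29) = 435, c(30,30) = 1.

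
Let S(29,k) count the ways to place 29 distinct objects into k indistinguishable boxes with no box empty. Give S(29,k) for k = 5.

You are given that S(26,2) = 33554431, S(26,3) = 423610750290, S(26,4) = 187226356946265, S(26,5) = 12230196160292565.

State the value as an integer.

1540200411172850701

r27: T_27,3=3×423610750290+33554431=1270865805301; T_27,4=4×187226356946265+423610750290=749329038535350; T_27,5=5×12230196160292565+187226356946265=61338207158409090
r28: T_28,4=4×749329038535350+1270865805301=2998587019946701; T_28,5=5×61338207158409090+749329038535350=307440364830580800
r29: T_29,5=5×307440364830580800+2998587019946701=1540200411172850701
Read S(29,5) = 1540200411172850701.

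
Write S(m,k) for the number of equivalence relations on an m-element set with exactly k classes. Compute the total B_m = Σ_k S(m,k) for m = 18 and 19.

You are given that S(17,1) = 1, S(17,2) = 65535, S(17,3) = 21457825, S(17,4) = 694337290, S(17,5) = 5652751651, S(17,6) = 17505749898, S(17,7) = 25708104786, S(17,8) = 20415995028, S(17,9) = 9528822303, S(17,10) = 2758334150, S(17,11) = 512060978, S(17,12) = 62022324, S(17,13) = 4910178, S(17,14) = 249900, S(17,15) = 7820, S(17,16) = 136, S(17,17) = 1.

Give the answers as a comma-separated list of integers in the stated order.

[18] T[18,1]:1*1+0=1 · T[18,2]:2*65535+1=131071 · T[18,3]:3*21457825+65535=64439010 · T[18,4]:4*694337290+21457825=2798806985 · T[18,5]:5*5652751651+694337290=28958095545 · T[18,6]:6*17505749898+5652751651=110687251039 · T[18,7]:7*25708104786+17505749898=197462483400 · T[18,8]:8*20415995028+25708104786=189036065010 · T[18,9]:9*9528822303+20415995028=106175395755 · T[18,10]:10*2758334150+9528822303=37112163803 · T[18,11]:11*512060978+2758334150=8391004908 · T[18,12]:12*62022324+512060978=1256328866 · T[18,13]:13*4910178+62022324=125854638 · T[18,14]:14*249900+4910178=8408778 · T[18,15]:15*7820+249900=367200 · T[18,16]:16*136+7820=9996 · T[18,17]:17*1+136=153 · T[18,18]:18*0+1=1
[19] T[19,1]:1*1+0=1 · T[19,2]:2*131071+1=262143 · T[19,3]:3*64439010+131071=193448101 · T[19,4]:4*2798806985+64439010=11259666950 · T[19,5]:5*28958095545+2798806985=147589284710 · T[19,6]:6*110687251039+28958095545=693081601779 · T[19,7]:7*197462483400+110687251039=1492924634839 · T[19,8]:8*189036065010+197462483400=1709751003480 · T[19,9]:9*106175395755+189036065010=1144614626805 · T[19,10]:10*37112163803+106175395755=477297033785 · T[19,11]:11*8391004908+37112163803=129413217791 · T[19,12]:12*1256328866+8391004908=23466951300 · T[19,13]:13*125854638+1256328866=2892439160 · T[19,14]:14*8408778+125854638=243577530 · T[19,15]:15*367200+8408778=13916778 · T[19,16]:16*9996+367200=527136 · T[19,17]:17*153+9996=12597 · T[19,18]:18*1+153=171 · T[19,19]:19*0+1=1
B_18 = ΣS(18,k) = 1+131071+64439010+2798806985+28958095545+110687251039+197462483400+189036065010+106175395755+37112163803+8391004908+1256328866+125854638+8408778+367200+9996+153+1 = 682076806159
B_19 = ΣS(19,k) = 1+262143+193448101+11259666950+147589284710+693081601779+1492924634839+1709751003480+1144614626805+477297033785+129413217791+23466951300+2892439160+243577530+13916778+527136+12597+171+1 = 5832742205057

682076806159, 5832742205057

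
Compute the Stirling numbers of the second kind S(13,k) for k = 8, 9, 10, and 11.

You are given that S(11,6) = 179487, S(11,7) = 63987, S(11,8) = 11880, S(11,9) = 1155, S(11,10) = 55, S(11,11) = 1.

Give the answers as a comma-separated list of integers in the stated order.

i=12: T(12,7)=179487+7·63987=627396 | T(12,8)=63987+8·11880=159027 | T(12,9)=11880+9·1155=22275 | T(12,10)=1155+10·55=1705 | T(12,11)=55+11·1=66
i=13: T(13,8)=627396+8·159027=1899612 | T(13,9)=159027+9·22275=359502 | T(13,10)=22275+10·1705=39325 | T(13,11)=1705+11·66=2431
Read S(13,8) = 1899612, S(13,9) = 359502, S(13,10) = 39325, S(13,11) = 2431.

1899612, 359502, 39325, 2431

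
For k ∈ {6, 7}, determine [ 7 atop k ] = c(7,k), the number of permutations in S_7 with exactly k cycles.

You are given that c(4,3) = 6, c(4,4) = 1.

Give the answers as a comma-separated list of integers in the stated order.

21, 1

row 5: T[5][4]=4·1+6=10  T[5][5]=4·0+1=1
row 6: T[6][5]=5·1+10=15  T[6][6]=5·0+1=1
row 7: T[7][6]=6·1+15=21  T[7][7]=6·0+1=1
Read c(7,6) = 21, c(7,7) = 1.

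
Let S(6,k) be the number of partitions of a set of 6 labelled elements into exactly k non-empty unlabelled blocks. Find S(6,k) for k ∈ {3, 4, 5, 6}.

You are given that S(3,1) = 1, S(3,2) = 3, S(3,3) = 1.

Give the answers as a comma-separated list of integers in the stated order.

90, 65, 15, 1

[4] T[4,1]:1*1+0=1 · T[4,2]:2*3+1=7 · T[4,3]:3*1+3=6 · T[4,4]:4*0+1=1
[5] T[5,2]:2*7+1=15 · T[5,3]:3*6+7=25 · T[5,4]:4*1+6=10 · T[5,5]:5*0+1=1
[6] T[6,3]:3*25+15=90 · T[6,4]:4*10+25=65 · T[6,5]:5*1+10=15 · T[6,6]:6*0+1=1
Read S(6,3) = 90, S(6,4) = 65, S(6,5) = 15, S(6,6) = 1.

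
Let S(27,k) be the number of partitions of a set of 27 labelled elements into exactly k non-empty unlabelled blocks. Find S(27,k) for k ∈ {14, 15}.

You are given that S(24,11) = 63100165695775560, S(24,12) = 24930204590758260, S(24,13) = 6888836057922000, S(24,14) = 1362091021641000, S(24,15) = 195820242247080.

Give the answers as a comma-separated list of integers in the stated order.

8541149231801585700, 1834634071262848260

r25: T_25,12=12×24930204590758260+63100165695775560=362262620784874680; T_25,13=13×6888836057922000+24930204590758260=114485073343744260; T_25,14=14×1362091021641000+6888836057922000=25958110360896000; T_25,15=15×195820242247080+1362091021641000=4299394655347200
r26: T_26,13=13×114485073343744260+362262620784874680=1850568574253550060; T_26,14=14×25958110360896000+114485073343744260=477898618396288260; T_26,15=15×4299394655347200+25958110360896000=90449030191104000
r27: T_27,14=14×477898618396288260+1850568574253550060=8541149231801585700; T_27,15=15×90449030191104000+477898618396288260=1834634071262848260
Read S(27,14) = 8541149231801585700, S(27,15) = 1834634071262848260.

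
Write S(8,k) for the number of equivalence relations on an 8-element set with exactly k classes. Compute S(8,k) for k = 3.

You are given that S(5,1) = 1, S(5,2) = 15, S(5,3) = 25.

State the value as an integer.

966

row 6: T[6][1]=1·1+0=1  T[6][2]=2·15+1=31  T[6][3]=3·25+15=90
row 7: T[7][2]=2·31+1=63  T[7][3]=3·90+31=301
row 8: T[8][3]=3·301+63=966
Read S(8,3) = 966.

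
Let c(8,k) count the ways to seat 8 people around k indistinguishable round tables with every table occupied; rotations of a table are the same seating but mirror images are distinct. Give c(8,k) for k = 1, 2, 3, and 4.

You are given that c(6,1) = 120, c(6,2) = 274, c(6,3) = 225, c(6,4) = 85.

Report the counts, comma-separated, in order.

row 7: T[7][1]=6·120+0=720  T[7][2]=6·274+120=1764  T[7][3]=6·225+274=1624  T[7][4]=6·85+225=735
row 8: T[8][1]=7·720+0=5040  T[8][2]=7·1764+720=13068  T[8][3]=7·1624+1764=13132  T[8][4]=7·735+1624=6769
Read c(8,1) = 5040, c(8,2) = 13068, c(8,3) = 13132, c(8,4) = 6769.

5040, 13068, 13132, 6769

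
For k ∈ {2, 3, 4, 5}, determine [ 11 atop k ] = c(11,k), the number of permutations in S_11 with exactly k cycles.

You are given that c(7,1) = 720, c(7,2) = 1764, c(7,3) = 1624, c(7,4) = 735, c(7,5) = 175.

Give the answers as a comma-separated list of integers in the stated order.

row 8: T[8][1]=7·720+0=5040  T[8][2]=7·1764+720=13068  T[8][3]=7·1624+1764=13132  T[8][4]=7·735+1624=6769  T[8][5]=7·175+735=1960
row 9: T[9][1]=8·5040+0=40320  T[9][2]=8·13068+5040=109584  T[9][3]=8·13132+13068=118124  T[9][4]=8·6769+13132=67284  T[9][5]=8·1960+6769=22449
row 10: T[10][1]=9·40320+0=362880  T[10][2]=9·109584+40320=1026576  T[10][3]=9·118124+109584=1172700  T[10][4]=9·67284+118124=723680  T[10][5]=9·22449+67284=269325
row 11: T[11][2]=10·1026576+362880=10628640  T[11][3]=10·1172700+1026576=12753576  T[11][4]=10·723680+1172700=8409500  T[11][5]=10·269325+723680=3416930
Read c(11,2) = 10628640, c(11,3) = 12753576, c(11,4) = 8409500, c(11,5) = 3416930.

10628640, 12753576, 8409500, 3416930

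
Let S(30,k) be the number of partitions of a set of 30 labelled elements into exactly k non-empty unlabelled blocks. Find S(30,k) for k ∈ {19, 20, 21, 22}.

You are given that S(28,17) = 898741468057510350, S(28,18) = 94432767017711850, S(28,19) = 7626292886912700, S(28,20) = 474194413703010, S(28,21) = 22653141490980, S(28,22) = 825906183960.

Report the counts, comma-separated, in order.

@29  (29,18):94432767017711850·18+898741468057510350→2598531274376323650, (29,19):7626292886912700·19+94432767017711850→239332331869053150, (29,20):474194413703010·20+7626292886912700→17110181160972900, (29,21):22653141490980·21+474194413703010→949910385013590, (29,22):825906183960·22+22653141490980→40823077538100
@30  (30,19):239332331869053150·19+2598531274376323650→7145845579888333500, (30,20):17110181160972900·20+239332331869053150→581535955088511150, (30,21):949910385013590·21+17110181160972900→37058299246258290, (30,22):40823077538100·22+949910385013590→1848018090851790
Read S(30,19) = 7145845579888333500, S(30,20) = 581535955088511150, S(30,21) = 37058299246258290, S(30,22) = 1848018090851790.

7145845579888333500, 581535955088511150, 37058299246258290, 1848018090851790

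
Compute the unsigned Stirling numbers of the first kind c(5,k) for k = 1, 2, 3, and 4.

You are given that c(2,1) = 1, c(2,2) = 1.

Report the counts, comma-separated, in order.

i=3: T(3,1)=0+2·1=2 | T(3,2)=1+2·1=3 | T(3,3)=1+2·0=1
i=4: T(4,1)=0+3·2=6 | T(4,2)=2+3·3=11 | T(4,3)=3+3·1=6 | T(4,4)=1+3·0=1
i=5: T(5,1)=0+4·6=24 | T(5,2)=6+4·11=50 | T(5,3)=11+4·6=35 | T(5,4)=6+4·1=10
Read c(5,1) = 24, c(5,2) = 50, c(5,3) = 35, c(5,4) = 10.

24, 50, 35, 10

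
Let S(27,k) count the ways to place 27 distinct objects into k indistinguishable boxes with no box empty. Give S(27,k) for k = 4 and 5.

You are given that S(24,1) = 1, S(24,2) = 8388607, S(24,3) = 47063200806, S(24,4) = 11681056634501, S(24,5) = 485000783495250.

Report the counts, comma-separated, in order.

[25] T[25,2]:2*8388607+1=16777215 · T[25,3]:3*47063200806+8388607=141197991025 · T[25,4]:4*11681056634501+47063200806=46771289738810 · T[25,5]:5*485000783495250+11681056634501=2436684974110751
[26] T[26,3]:3*141197991025+16777215=423610750290 · T[26,4]:4*46771289738810+141197991025=187226356946265 · T[26,5]:5*2436684974110751+46771289738810=12230196160292565
[27] T[27,4]:4*187226356946265+423610750290=749329038535350 · T[27,5]:5*12230196160292565+187226356946265=61338207158409090
Read S(27,4) = 749329038535350, S(27,5) = 61338207158409090.

749329038535350, 61338207158409090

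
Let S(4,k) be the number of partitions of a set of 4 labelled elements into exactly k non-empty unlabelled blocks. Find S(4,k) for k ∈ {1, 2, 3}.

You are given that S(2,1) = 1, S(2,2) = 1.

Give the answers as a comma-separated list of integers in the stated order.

1, 7, 6

r3: T_3,1=1×1+0=1; T_3,2=2×1+1=3; T_3,3=3×0+1=1
r4: T_4,1=1×1+0=1; T_4,2=2×3+1=7; T_4,3=3×1+3=6
Read S(4,1) = 1, S(4,2) = 7, S(4,3) = 6.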